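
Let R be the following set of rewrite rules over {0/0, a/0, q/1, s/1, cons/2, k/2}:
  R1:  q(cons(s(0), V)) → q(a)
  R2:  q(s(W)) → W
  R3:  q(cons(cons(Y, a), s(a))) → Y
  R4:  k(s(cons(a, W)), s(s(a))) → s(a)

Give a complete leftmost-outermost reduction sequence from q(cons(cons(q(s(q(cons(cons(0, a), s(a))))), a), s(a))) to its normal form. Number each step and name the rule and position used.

1. q(cons(cons(q(s(q(cons(cons(0, a), s(a))))), a), s(a)))  →  q(s(q(cons(cons(0, a), s(a)))))   [R3 at ε]
2. q(s(q(cons(cons(0, a), s(a)))))  →  q(cons(cons(0, a), s(a)))   [R2 at ε]
3. q(cons(cons(0, a), s(a)))  →  0   [R3 at ε]

0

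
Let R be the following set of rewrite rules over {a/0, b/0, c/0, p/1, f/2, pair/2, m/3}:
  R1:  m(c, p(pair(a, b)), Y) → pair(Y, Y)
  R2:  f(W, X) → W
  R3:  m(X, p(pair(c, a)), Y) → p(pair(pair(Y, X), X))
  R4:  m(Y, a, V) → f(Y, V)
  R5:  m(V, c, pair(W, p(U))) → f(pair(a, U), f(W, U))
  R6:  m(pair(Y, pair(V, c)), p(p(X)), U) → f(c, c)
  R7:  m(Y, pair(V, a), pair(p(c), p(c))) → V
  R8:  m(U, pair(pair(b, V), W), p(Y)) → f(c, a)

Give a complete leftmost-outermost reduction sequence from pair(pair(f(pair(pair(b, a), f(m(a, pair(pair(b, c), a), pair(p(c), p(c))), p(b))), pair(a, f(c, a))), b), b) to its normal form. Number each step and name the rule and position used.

pair(pair(pair(pair(b, a), pair(b, c)), b), b)

1. pair(pair(f(pair(pair(b, a), f(m(a, pair(pair(b, c), a), pair(p(c), p(c))), p(b))), pair(a, f(c, a))), b), b)  →  pair(pair(pair(pair(b, a), f(m(a, pair(pair(b, c), a), pair(p(c), p(c))), p(b))), b), b)   [R2 at 1.1]
2. pair(pair(pair(pair(b, a), f(m(a, pair(pair(b, c), a), pair(p(c), p(c))), p(b))), b), b)  →  pair(pair(pair(pair(b, a), m(a, pair(pair(b, c), a), pair(p(c), p(c)))), b), b)   [R2 at 1.1.2]
3. pair(pair(pair(pair(b, a), m(a, pair(pair(b, c), a), pair(p(c), p(c)))), b), b)  →  pair(pair(pair(pair(b, a), pair(b, c)), b), b)   [R7 at 1.1.2]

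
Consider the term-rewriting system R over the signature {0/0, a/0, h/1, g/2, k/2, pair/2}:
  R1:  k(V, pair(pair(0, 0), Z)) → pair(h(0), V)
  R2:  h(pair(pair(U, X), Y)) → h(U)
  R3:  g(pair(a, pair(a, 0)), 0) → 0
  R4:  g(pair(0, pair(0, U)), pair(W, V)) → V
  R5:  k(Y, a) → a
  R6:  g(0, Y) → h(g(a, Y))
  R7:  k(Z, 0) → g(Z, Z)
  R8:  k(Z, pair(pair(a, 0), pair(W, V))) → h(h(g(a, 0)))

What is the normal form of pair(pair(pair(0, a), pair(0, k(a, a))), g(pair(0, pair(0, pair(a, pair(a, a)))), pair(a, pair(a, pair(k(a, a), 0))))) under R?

pair(pair(pair(0, a), pair(0, a)), pair(a, pair(a, 0)))

1. pair(pair(pair(0, a), pair(0, k(a, a))), g(pair(0, pair(0, pair(a, pair(a, a)))), pair(a, pair(a, pair(k(a, a), 0)))))  →  pair(pair(pair(0, a), pair(0, a)), g(pair(0, pair(0, pair(a, pair(a, a)))), pair(a, pair(a, pair(k(a, a), 0)))))   [R5 at 1.2.2]
2. pair(pair(pair(0, a), pair(0, a)), g(pair(0, pair(0, pair(a, pair(a, a)))), pair(a, pair(a, pair(k(a, a), 0)))))  →  pair(pair(pair(0, a), pair(0, a)), pair(a, pair(k(a, a), 0)))   [R4 at 2]
3. pair(pair(pair(0, a), pair(0, a)), pair(a, pair(k(a, a), 0)))  →  pair(pair(pair(0, a), pair(0, a)), pair(a, pair(a, 0)))   [R5 at 2.2.1]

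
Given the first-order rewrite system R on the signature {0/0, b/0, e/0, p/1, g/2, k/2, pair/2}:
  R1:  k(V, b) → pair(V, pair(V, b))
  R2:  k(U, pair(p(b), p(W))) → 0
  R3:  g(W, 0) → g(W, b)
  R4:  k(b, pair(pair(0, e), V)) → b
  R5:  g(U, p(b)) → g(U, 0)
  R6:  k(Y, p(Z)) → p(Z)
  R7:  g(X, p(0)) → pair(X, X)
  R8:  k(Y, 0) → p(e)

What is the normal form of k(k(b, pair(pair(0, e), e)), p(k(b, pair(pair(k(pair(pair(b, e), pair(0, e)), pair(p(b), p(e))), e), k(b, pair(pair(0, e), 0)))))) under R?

p(b)

1. k(k(b, pair(pair(0, e), e)), p(k(b, pair(pair(k(pair(pair(b, e), pair(0, e)), pair(p(b), p(e))), e), k(b, pair(pair(0, e), 0))))))  →  p(k(b, pair(pair(k(pair(pair(b, e), pair(0, e)), pair(p(b), p(e))), e), k(b, pair(pair(0, e), 0)))))   [R6 at ε]
2. p(k(b, pair(pair(k(pair(pair(b, e), pair(0, e)), pair(p(b), p(e))), e), k(b, pair(pair(0, e), 0)))))  →  p(k(b, pair(pair(0, e), k(b, pair(pair(0, e), 0)))))   [R2 at 1.2.1.1]
3. p(k(b, pair(pair(0, e), k(b, pair(pair(0, e), 0)))))  →  p(b)   [R4 at 1]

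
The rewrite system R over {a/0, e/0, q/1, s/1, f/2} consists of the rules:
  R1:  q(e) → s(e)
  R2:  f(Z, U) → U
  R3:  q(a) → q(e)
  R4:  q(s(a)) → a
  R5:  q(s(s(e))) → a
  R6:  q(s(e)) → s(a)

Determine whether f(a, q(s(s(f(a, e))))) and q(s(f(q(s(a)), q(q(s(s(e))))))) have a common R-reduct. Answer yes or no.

Reduce t₁ = f(a, q(s(s(f(a, e))))):
1. f(a, q(s(s(f(a, e)))))  →  q(s(s(f(a, e))))   [R2 at ε]
2. q(s(s(f(a, e))))  →  q(s(s(e)))   [R2 at 1.1.1]
3. q(s(s(e)))  →  a   [R5 at ε]

Reduce t₂ = q(s(f(q(s(a)), q(q(s(s(e))))))):
1. q(s(f(q(s(a)), q(q(s(s(e)))))))  →  q(s(q(q(s(s(e))))))   [R2 at 1.1]
2. q(s(q(q(s(s(e))))))  →  q(s(q(a)))   [R5 at 1.1.1]
3. q(s(q(a)))  →  q(s(q(e)))   [R3 at 1.1]
4. q(s(q(e)))  →  q(s(s(e)))   [R1 at 1.1]
5. q(s(s(e)))  →  a   [R5 at ε]

yes — NF(t₁) = a, NF(t₂) = a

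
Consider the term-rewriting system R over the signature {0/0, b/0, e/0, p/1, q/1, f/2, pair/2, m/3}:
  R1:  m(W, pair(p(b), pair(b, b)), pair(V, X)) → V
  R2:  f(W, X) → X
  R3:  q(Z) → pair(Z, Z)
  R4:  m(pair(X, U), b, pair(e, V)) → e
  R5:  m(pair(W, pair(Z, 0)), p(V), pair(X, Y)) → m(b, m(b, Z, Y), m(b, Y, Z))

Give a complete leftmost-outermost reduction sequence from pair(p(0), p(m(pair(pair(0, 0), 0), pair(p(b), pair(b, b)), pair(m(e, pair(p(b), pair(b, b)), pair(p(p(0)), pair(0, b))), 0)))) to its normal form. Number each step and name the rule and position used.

pair(p(0), p(p(p(0))))

1. pair(p(0), p(m(pair(pair(0, 0), 0), pair(p(b), pair(b, b)), pair(m(e, pair(p(b), pair(b, b)), pair(p(p(0)), pair(0, b))), 0))))  →  pair(p(0), p(m(e, pair(p(b), pair(b, b)), pair(p(p(0)), pair(0, b)))))   [R1 at 2.1]
2. pair(p(0), p(m(e, pair(p(b), pair(b, b)), pair(p(p(0)), pair(0, b)))))  →  pair(p(0), p(p(p(0))))   [R1 at 2.1]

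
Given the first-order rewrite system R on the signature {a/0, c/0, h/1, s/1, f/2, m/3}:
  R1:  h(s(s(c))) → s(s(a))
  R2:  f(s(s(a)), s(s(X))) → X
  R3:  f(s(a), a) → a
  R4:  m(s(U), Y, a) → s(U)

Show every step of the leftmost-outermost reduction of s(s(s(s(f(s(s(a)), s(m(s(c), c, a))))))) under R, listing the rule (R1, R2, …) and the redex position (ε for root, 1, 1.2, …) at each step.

s(s(s(s(c))))

1. s(s(s(s(f(s(s(a)), s(m(s(c), c, a)))))))  →  s(s(s(s(f(s(s(a)), s(s(c)))))))   [R4 at 1.1.1.1.2.1]
2. s(s(s(s(f(s(s(a)), s(s(c)))))))  →  s(s(s(s(c))))   [R2 at 1.1.1.1]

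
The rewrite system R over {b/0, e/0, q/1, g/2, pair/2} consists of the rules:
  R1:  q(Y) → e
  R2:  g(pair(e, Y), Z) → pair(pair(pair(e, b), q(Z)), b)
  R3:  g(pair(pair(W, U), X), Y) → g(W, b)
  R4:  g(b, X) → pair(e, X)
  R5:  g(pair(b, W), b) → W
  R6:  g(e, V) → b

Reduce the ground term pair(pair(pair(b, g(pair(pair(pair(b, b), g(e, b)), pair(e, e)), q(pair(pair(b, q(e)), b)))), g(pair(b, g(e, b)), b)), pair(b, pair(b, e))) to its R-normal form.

1. pair(pair(pair(b, g(pair(pair(pair(b, b), g(e, b)), pair(e, e)), q(pair(pair(b, q(e)), b)))), g(pair(b, g(e, b)), b)), pair(b, pair(b, e)))  →  pair(pair(pair(b, g(pair(b, b), b)), g(pair(b, g(e, b)), b)), pair(b, pair(b, e)))   [R3 at 1.1.2]
2. pair(pair(pair(b, g(pair(b, b), b)), g(pair(b, g(e, b)), b)), pair(b, pair(b, e)))  →  pair(pair(pair(b, b), g(pair(b, g(e, b)), b)), pair(b, pair(b, e)))   [R5 at 1.1.2]
3. pair(pair(pair(b, b), g(pair(b, g(e, b)), b)), pair(b, pair(b, e)))  →  pair(pair(pair(b, b), g(e, b)), pair(b, pair(b, e)))   [R5 at 1.2]
4. pair(pair(pair(b, b), g(e, b)), pair(b, pair(b, e)))  →  pair(pair(pair(b, b), b), pair(b, pair(b, e)))   [R6 at 1.2]

pair(pair(pair(b, b), b), pair(b, pair(b, e)))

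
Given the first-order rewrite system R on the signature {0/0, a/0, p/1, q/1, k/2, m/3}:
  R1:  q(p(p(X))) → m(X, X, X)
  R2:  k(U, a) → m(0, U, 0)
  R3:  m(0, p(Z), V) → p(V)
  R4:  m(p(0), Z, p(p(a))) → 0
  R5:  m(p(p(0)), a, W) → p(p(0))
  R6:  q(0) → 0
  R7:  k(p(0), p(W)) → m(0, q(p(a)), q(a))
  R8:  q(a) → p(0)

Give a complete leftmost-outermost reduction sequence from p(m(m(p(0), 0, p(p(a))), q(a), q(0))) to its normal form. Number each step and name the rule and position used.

1. p(m(m(p(0), 0, p(p(a))), q(a), q(0)))  →  p(m(0, q(a), q(0)))   [R4 at 1.1]
2. p(m(0, q(a), q(0)))  →  p(m(0, p(0), q(0)))   [R8 at 1.2]
3. p(m(0, p(0), q(0)))  →  p(p(q(0)))   [R3 at 1]
4. p(p(q(0)))  →  p(p(0))   [R6 at 1.1]

p(p(0))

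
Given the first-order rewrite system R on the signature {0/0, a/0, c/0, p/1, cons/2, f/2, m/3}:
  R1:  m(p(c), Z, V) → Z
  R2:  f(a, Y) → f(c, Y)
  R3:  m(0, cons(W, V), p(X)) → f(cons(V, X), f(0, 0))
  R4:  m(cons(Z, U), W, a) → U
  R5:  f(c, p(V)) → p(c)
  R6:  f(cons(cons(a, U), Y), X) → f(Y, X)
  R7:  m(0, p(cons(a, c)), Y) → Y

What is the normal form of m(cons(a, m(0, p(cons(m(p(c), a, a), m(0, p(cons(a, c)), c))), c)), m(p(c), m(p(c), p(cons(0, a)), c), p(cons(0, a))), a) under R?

c

1. m(cons(a, m(0, p(cons(m(p(c), a, a), m(0, p(cons(a, c)), c))), c)), m(p(c), m(p(c), p(cons(0, a)), c), p(cons(0, a))), a)  →  m(0, p(cons(m(p(c), a, a), m(0, p(cons(a, c)), c))), c)   [R4 at ε]
2. m(0, p(cons(m(p(c), a, a), m(0, p(cons(a, c)), c))), c)  →  m(0, p(cons(a, m(0, p(cons(a, c)), c))), c)   [R1 at 2.1.1]
3. m(0, p(cons(a, m(0, p(cons(a, c)), c))), c)  →  m(0, p(cons(a, c)), c)   [R7 at 2.1.2]
4. m(0, p(cons(a, c)), c)  →  c   [R7 at ε]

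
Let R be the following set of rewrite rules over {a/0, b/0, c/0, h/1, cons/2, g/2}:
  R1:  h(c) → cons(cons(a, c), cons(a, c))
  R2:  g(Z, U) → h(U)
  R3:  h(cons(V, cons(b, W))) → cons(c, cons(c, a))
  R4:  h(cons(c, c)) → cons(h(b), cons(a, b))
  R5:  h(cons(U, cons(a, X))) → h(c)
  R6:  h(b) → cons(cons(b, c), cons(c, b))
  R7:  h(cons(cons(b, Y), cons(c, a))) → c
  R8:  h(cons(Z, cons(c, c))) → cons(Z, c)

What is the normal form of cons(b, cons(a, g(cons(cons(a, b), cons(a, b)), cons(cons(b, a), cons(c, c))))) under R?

cons(b, cons(a, cons(cons(b, a), c)))

1. cons(b, cons(a, g(cons(cons(a, b), cons(a, b)), cons(cons(b, a), cons(c, c)))))  →  cons(b, cons(a, h(cons(cons(b, a), cons(c, c)))))   [R2 at 2.2]
2. cons(b, cons(a, h(cons(cons(b, a), cons(c, c)))))  →  cons(b, cons(a, cons(cons(b, a), c)))   [R8 at 2.2]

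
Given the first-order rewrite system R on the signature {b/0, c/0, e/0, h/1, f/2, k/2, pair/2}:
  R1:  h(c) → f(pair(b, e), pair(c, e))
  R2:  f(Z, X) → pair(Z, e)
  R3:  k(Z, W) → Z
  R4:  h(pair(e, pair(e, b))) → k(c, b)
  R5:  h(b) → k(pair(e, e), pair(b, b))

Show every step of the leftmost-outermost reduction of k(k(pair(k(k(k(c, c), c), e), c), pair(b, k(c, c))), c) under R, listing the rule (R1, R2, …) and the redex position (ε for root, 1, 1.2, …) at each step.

pair(c, c)

1. k(k(pair(k(k(k(c, c), c), e), c), pair(b, k(c, c))), c)  →  k(pair(k(k(k(c, c), c), e), c), pair(b, k(c, c)))   [R3 at ε]
2. k(pair(k(k(k(c, c), c), e), c), pair(b, k(c, c)))  →  pair(k(k(k(c, c), c), e), c)   [R3 at ε]
3. pair(k(k(k(c, c), c), e), c)  →  pair(k(k(c, c), c), c)   [R3 at 1]
4. pair(k(k(c, c), c), c)  →  pair(k(c, c), c)   [R3 at 1]
5. pair(k(c, c), c)  →  pair(c, c)   [R3 at 1]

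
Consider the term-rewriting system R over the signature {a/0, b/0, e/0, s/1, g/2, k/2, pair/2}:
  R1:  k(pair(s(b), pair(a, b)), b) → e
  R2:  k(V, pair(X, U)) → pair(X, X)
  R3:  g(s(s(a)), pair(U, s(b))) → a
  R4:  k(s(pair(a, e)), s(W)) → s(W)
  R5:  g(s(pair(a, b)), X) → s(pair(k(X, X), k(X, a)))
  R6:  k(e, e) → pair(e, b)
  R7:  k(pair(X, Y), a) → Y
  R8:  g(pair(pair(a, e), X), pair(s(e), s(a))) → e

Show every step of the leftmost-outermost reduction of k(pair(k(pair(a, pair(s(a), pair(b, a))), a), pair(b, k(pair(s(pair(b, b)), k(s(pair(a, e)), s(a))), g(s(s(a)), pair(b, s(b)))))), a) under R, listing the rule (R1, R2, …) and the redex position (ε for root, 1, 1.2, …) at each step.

1. k(pair(k(pair(a, pair(s(a), pair(b, a))), a), pair(b, k(pair(s(pair(b, b)), k(s(pair(a, e)), s(a))), g(s(s(a)), pair(b, s(b)))))), a)  →  pair(b, k(pair(s(pair(b, b)), k(s(pair(a, e)), s(a))), g(s(s(a)), pair(b, s(b)))))   [R7 at ε]
2. pair(b, k(pair(s(pair(b, b)), k(s(pair(a, e)), s(a))), g(s(s(a)), pair(b, s(b)))))  →  pair(b, k(pair(s(pair(b, b)), s(a)), g(s(s(a)), pair(b, s(b)))))   [R4 at 2.1.2]
3. pair(b, k(pair(s(pair(b, b)), s(a)), g(s(s(a)), pair(b, s(b)))))  →  pair(b, k(pair(s(pair(b, b)), s(a)), a))   [R3 at 2.2]
4. pair(b, k(pair(s(pair(b, b)), s(a)), a))  →  pair(b, s(a))   [R7 at 2]

pair(b, s(a))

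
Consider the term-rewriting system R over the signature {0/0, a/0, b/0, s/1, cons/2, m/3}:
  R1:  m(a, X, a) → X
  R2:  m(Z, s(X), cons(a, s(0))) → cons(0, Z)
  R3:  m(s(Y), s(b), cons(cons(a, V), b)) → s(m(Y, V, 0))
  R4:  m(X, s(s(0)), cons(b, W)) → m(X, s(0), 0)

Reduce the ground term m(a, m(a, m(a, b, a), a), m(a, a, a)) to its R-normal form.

b

1. m(a, m(a, m(a, b, a), a), m(a, a, a))  →  m(a, m(a, b, a), m(a, a, a))   [R1 at 2]
2. m(a, m(a, b, a), m(a, a, a))  →  m(a, b, m(a, a, a))   [R1 at 2]
3. m(a, b, m(a, a, a))  →  m(a, b, a)   [R1 at 3]
4. m(a, b, a)  →  b   [R1 at ε]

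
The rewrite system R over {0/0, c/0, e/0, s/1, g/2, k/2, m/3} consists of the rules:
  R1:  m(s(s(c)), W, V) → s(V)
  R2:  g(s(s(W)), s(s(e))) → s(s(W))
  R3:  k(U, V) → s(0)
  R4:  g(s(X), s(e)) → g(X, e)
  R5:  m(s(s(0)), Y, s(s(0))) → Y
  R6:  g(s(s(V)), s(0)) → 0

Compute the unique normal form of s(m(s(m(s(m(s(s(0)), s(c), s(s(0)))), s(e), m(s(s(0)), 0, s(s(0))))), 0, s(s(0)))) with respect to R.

1. s(m(s(m(s(m(s(s(0)), s(c), s(s(0)))), s(e), m(s(s(0)), 0, s(s(0))))), 0, s(s(0))))  →  s(m(s(m(s(s(c)), s(e), m(s(s(0)), 0, s(s(0))))), 0, s(s(0))))   [R5 at 1.1.1.1.1]
2. s(m(s(m(s(s(c)), s(e), m(s(s(0)), 0, s(s(0))))), 0, s(s(0))))  →  s(m(s(s(m(s(s(0)), 0, s(s(0))))), 0, s(s(0))))   [R1 at 1.1.1]
3. s(m(s(s(m(s(s(0)), 0, s(s(0))))), 0, s(s(0))))  →  s(m(s(s(0)), 0, s(s(0))))   [R5 at 1.1.1.1]
4. s(m(s(s(0)), 0, s(s(0))))  →  s(0)   [R5 at 1]

s(0)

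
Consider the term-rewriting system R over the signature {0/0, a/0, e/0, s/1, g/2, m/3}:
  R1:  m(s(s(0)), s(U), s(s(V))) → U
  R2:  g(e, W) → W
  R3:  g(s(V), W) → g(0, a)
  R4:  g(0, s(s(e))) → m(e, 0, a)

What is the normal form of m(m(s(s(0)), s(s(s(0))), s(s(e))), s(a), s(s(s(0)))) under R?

a

1. m(m(s(s(0)), s(s(s(0))), s(s(e))), s(a), s(s(s(0))))  →  m(s(s(0)), s(a), s(s(s(0))))   [R1 at 1]
2. m(s(s(0)), s(a), s(s(s(0))))  →  a   [R1 at ε]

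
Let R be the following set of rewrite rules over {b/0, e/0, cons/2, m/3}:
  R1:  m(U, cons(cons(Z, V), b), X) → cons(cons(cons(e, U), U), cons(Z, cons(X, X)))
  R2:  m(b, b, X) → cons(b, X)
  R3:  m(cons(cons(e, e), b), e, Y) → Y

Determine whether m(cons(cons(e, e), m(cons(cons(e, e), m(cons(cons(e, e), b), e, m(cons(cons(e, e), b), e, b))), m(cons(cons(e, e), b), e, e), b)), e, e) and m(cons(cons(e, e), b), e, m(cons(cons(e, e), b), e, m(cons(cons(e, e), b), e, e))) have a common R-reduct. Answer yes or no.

yes — NF(t₁) = e, NF(t₂) = e

Reduce t₁ = m(cons(cons(e, e), m(cons(cons(e, e), m(cons(cons(e, e), b), e, m(cons(cons(e, e), b), e, b))), m(cons(cons(e, e), b), e, e), b)), e, e):
1. m(cons(cons(e, e), m(cons(cons(e, e), m(cons(cons(e, e), b), e, m(cons(cons(e, e), b), e, b))), m(cons(cons(e, e), b), e, e), b)), e, e)  →  m(cons(cons(e, e), m(cons(cons(e, e), m(cons(cons(e, e), b), e, b)), m(cons(cons(e, e), b), e, e), b)), e, e)   [R3 at 1.2.1.2]
2. m(cons(cons(e, e), m(cons(cons(e, e), m(cons(cons(e, e), b), e, b)), m(cons(cons(e, e), b), e, e), b)), e, e)  →  m(cons(cons(e, e), m(cons(cons(e, e), b), m(cons(cons(e, e), b), e, e), b)), e, e)   [R3 at 1.2.1.2]
3. m(cons(cons(e, e), m(cons(cons(e, e), b), m(cons(cons(e, e), b), e, e), b)), e, e)  →  m(cons(cons(e, e), m(cons(cons(e, e), b), e, b)), e, e)   [R3 at 1.2.2]
4. m(cons(cons(e, e), m(cons(cons(e, e), b), e, b)), e, e)  →  m(cons(cons(e, e), b), e, e)   [R3 at 1.2]
5. m(cons(cons(e, e), b), e, e)  →  e   [R3 at ε]

Reduce t₂ = m(cons(cons(e, e), b), e, m(cons(cons(e, e), b), e, m(cons(cons(e, e), b), e, e))):
1. m(cons(cons(e, e), b), e, m(cons(cons(e, e), b), e, m(cons(cons(e, e), b), e, e)))  →  m(cons(cons(e, e), b), e, m(cons(cons(e, e), b), e, e))   [R3 at ε]
2. m(cons(cons(e, e), b), e, m(cons(cons(e, e), b), e, e))  →  m(cons(cons(e, e), b), e, e)   [R3 at ε]
3. m(cons(cons(e, e), b), e, e)  →  e   [R3 at ε]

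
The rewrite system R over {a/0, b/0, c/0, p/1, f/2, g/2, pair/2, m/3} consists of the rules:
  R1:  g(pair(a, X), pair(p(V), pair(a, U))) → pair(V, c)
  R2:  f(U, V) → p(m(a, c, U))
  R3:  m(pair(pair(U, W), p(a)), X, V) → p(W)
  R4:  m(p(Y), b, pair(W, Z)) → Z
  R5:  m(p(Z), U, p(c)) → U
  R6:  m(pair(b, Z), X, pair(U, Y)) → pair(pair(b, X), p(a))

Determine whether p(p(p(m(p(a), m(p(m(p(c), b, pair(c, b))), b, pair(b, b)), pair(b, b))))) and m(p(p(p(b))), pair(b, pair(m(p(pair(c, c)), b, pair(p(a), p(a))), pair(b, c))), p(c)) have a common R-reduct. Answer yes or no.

no — NF(t₁) = p(p(p(b))), NF(t₂) = pair(b, pair(p(a), pair(b, c)))

Reduce t₁ = p(p(p(m(p(a), m(p(m(p(c), b, pair(c, b))), b, pair(b, b)), pair(b, b))))):
1. p(p(p(m(p(a), m(p(m(p(c), b, pair(c, b))), b, pair(b, b)), pair(b, b)))))  →  p(p(p(m(p(a), b, pair(b, b)))))   [R4 at 1.1.1.2]
2. p(p(p(m(p(a), b, pair(b, b)))))  →  p(p(p(b)))   [R4 at 1.1.1]

Reduce t₂ = m(p(p(p(b))), pair(b, pair(m(p(pair(c, c)), b, pair(p(a), p(a))), pair(b, c))), p(c)):
1. m(p(p(p(b))), pair(b, pair(m(p(pair(c, c)), b, pair(p(a), p(a))), pair(b, c))), p(c))  →  pair(b, pair(m(p(pair(c, c)), b, pair(p(a), p(a))), pair(b, c)))   [R5 at ε]
2. pair(b, pair(m(p(pair(c, c)), b, pair(p(a), p(a))), pair(b, c)))  →  pair(b, pair(p(a), pair(b, c)))   [R4 at 2.1]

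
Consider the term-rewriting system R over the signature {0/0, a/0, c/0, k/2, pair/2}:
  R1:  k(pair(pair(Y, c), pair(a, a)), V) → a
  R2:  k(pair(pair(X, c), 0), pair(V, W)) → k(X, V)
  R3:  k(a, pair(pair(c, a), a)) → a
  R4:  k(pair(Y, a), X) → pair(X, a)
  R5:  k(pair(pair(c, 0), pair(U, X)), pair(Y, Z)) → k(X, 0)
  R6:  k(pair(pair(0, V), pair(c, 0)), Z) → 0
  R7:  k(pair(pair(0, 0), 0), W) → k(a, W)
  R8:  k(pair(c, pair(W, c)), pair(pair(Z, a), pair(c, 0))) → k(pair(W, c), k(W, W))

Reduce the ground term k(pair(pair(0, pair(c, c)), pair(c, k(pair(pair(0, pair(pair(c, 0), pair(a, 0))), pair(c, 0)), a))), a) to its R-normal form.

1. k(pair(pair(0, pair(c, c)), pair(c, k(pair(pair(0, pair(pair(c, 0), pair(a, 0))), pair(c, 0)), a))), a)  →  k(pair(pair(0, pair(c, c)), pair(c, 0)), a)   [R6 at 1.2.2]
2. k(pair(pair(0, pair(c, c)), pair(c, 0)), a)  →  0   [R6 at ε]

0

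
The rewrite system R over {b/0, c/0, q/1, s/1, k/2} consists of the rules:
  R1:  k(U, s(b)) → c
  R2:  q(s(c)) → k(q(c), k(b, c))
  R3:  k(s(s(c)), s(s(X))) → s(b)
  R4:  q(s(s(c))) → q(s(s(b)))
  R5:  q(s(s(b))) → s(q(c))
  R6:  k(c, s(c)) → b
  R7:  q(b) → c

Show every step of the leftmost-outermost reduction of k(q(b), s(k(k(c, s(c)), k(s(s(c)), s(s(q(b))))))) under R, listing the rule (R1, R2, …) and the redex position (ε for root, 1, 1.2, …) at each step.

b

1. k(q(b), s(k(k(c, s(c)), k(s(s(c)), s(s(q(b)))))))  →  k(c, s(k(k(c, s(c)), k(s(s(c)), s(s(q(b)))))))   [R7 at 1]
2. k(c, s(k(k(c, s(c)), k(s(s(c)), s(s(q(b)))))))  →  k(c, s(k(b, k(s(s(c)), s(s(q(b)))))))   [R6 at 2.1.1]
3. k(c, s(k(b, k(s(s(c)), s(s(q(b)))))))  →  k(c, s(k(b, s(b))))   [R3 at 2.1.2]
4. k(c, s(k(b, s(b))))  →  k(c, s(c))   [R1 at 2.1]
5. k(c, s(c))  →  b   [R6 at ε]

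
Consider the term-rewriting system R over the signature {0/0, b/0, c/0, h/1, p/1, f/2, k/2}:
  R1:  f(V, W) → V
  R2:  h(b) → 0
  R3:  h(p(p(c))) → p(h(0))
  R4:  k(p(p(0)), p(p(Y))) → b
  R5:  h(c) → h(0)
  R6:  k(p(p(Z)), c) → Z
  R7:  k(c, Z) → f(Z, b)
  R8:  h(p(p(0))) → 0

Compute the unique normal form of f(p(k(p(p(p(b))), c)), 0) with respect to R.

1. f(p(k(p(p(p(b))), c)), 0)  →  p(k(p(p(p(b))), c))   [R1 at ε]
2. p(k(p(p(p(b))), c))  →  p(p(b))   [R6 at 1]

p(p(b))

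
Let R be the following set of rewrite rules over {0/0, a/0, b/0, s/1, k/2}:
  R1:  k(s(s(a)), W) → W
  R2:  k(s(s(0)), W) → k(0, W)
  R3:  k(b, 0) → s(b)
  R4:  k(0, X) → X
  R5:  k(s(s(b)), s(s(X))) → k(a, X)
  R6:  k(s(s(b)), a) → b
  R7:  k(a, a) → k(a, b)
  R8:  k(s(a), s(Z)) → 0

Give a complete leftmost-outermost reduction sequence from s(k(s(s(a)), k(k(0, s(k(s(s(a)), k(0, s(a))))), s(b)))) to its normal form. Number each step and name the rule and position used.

s(s(b))

1. s(k(s(s(a)), k(k(0, s(k(s(s(a)), k(0, s(a))))), s(b))))  →  s(k(k(0, s(k(s(s(a)), k(0, s(a))))), s(b)))   [R1 at 1]
2. s(k(k(0, s(k(s(s(a)), k(0, s(a))))), s(b)))  →  s(k(s(k(s(s(a)), k(0, s(a)))), s(b)))   [R4 at 1.1]
3. s(k(s(k(s(s(a)), k(0, s(a)))), s(b)))  →  s(k(s(k(0, s(a))), s(b)))   [R1 at 1.1.1]
4. s(k(s(k(0, s(a))), s(b)))  →  s(k(s(s(a)), s(b)))   [R4 at 1.1.1]
5. s(k(s(s(a)), s(b)))  →  s(s(b))   [R1 at 1]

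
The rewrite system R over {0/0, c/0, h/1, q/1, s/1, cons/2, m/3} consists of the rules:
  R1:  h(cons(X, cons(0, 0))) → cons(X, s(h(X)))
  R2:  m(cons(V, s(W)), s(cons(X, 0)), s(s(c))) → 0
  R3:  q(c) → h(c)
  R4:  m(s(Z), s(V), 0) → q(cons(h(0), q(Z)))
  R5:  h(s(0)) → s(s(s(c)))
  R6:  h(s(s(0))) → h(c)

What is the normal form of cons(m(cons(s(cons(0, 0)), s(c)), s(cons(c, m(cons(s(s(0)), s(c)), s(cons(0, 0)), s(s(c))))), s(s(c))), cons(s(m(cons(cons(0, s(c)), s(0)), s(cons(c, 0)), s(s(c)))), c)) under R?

cons(0, cons(s(0), c))

1. cons(m(cons(s(cons(0, 0)), s(c)), s(cons(c, m(cons(s(s(0)), s(c)), s(cons(0, 0)), s(s(c))))), s(s(c))), cons(s(m(cons(cons(0, s(c)), s(0)), s(cons(c, 0)), s(s(c)))), c))  →  cons(m(cons(s(cons(0, 0)), s(c)), s(cons(c, 0)), s(s(c))), cons(s(m(cons(cons(0, s(c)), s(0)), s(cons(c, 0)), s(s(c)))), c))   [R2 at 1.2.1.2]
2. cons(m(cons(s(cons(0, 0)), s(c)), s(cons(c, 0)), s(s(c))), cons(s(m(cons(cons(0, s(c)), s(0)), s(cons(c, 0)), s(s(c)))), c))  →  cons(0, cons(s(m(cons(cons(0, s(c)), s(0)), s(cons(c, 0)), s(s(c)))), c))   [R2 at 1]
3. cons(0, cons(s(m(cons(cons(0, s(c)), s(0)), s(cons(c, 0)), s(s(c)))), c))  →  cons(0, cons(s(0), c))   [R2 at 2.1.1]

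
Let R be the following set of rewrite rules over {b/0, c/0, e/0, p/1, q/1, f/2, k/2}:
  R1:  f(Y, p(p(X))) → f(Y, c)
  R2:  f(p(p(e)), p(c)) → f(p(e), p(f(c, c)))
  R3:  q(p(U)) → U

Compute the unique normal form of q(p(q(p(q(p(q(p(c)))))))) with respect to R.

c

1. q(p(q(p(q(p(q(p(c))))))))  →  q(p(q(p(q(p(c))))))   [R3 at ε]
2. q(p(q(p(q(p(c))))))  →  q(p(q(p(c))))   [R3 at ε]
3. q(p(q(p(c))))  →  q(p(c))   [R3 at ε]
4. q(p(c))  →  c   [R3 at ε]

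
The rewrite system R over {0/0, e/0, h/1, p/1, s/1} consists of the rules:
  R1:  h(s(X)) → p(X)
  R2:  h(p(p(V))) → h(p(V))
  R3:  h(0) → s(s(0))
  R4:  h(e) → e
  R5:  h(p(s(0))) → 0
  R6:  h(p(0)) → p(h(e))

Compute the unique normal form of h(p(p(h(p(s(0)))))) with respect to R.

p(e)

1. h(p(p(h(p(s(0))))))  →  h(p(h(p(s(0)))))   [R2 at ε]
2. h(p(h(p(s(0)))))  →  h(p(0))   [R5 at 1.1]
3. h(p(0))  →  p(h(e))   [R6 at ε]
4. p(h(e))  →  p(e)   [R4 at 1]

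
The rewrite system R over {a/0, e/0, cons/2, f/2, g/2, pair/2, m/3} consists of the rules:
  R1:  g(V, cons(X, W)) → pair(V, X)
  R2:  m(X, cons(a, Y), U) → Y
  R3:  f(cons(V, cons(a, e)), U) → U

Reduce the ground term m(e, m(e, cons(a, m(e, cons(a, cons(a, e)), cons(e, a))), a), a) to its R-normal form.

1. m(e, m(e, cons(a, m(e, cons(a, cons(a, e)), cons(e, a))), a), a)  →  m(e, m(e, cons(a, cons(a, e)), cons(e, a)), a)   [R2 at 2]
2. m(e, m(e, cons(a, cons(a, e)), cons(e, a)), a)  →  m(e, cons(a, e), a)   [R2 at 2]
3. m(e, cons(a, e), a)  →  e   [R2 at ε]

e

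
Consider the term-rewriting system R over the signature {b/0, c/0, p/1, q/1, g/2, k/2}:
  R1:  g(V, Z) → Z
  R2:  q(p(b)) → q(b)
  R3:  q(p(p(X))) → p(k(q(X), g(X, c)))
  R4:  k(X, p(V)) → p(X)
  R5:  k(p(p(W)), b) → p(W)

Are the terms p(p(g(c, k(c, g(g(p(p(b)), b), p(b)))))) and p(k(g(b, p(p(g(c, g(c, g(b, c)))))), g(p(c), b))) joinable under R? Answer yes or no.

no — NF(t₁) = p(p(p(c))), NF(t₂) = p(p(c))

Reduce t₁ = p(p(g(c, k(c, g(g(p(p(b)), b), p(b)))))):
1. p(p(g(c, k(c, g(g(p(p(b)), b), p(b))))))  →  p(p(k(c, g(g(p(p(b)), b), p(b)))))   [R1 at 1.1]
2. p(p(k(c, g(g(p(p(b)), b), p(b)))))  →  p(p(k(c, p(b))))   [R1 at 1.1.2]
3. p(p(k(c, p(b))))  →  p(p(p(c)))   [R4 at 1.1]

Reduce t₂ = p(k(g(b, p(p(g(c, g(c, g(b, c)))))), g(p(c), b))):
1. p(k(g(b, p(p(g(c, g(c, g(b, c)))))), g(p(c), b)))  →  p(k(p(p(g(c, g(c, g(b, c))))), g(p(c), b)))   [R1 at 1.1]
2. p(k(p(p(g(c, g(c, g(b, c))))), g(p(c), b)))  →  p(k(p(p(g(c, g(b, c)))), g(p(c), b)))   [R1 at 1.1.1.1]
3. p(k(p(p(g(c, g(b, c)))), g(p(c), b)))  →  p(k(p(p(g(b, c))), g(p(c), b)))   [R1 at 1.1.1.1]
4. p(k(p(p(g(b, c))), g(p(c), b)))  →  p(k(p(p(c)), g(p(c), b)))   [R1 at 1.1.1.1]
5. p(k(p(p(c)), g(p(c), b)))  →  p(k(p(p(c)), b))   [R1 at 1.2]
6. p(k(p(p(c)), b))  →  p(p(c))   [R5 at 1]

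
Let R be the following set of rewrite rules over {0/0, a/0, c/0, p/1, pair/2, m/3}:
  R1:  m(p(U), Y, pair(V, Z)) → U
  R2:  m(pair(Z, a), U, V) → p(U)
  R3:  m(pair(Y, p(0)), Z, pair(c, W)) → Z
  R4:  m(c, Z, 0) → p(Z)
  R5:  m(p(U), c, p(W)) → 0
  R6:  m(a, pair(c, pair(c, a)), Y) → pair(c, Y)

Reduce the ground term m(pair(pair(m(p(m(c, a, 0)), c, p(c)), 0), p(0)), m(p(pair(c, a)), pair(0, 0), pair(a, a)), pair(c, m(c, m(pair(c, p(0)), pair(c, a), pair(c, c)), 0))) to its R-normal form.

pair(c, a)

1. m(pair(pair(m(p(m(c, a, 0)), c, p(c)), 0), p(0)), m(p(pair(c, a)), pair(0, 0), pair(a, a)), pair(c, m(c, m(pair(c, p(0)), pair(c, a), pair(c, c)), 0)))  →  m(p(pair(c, a)), pair(0, 0), pair(a, a))   [R3 at ε]
2. m(p(pair(c, a)), pair(0, 0), pair(a, a))  →  pair(c, a)   [R1 at ε]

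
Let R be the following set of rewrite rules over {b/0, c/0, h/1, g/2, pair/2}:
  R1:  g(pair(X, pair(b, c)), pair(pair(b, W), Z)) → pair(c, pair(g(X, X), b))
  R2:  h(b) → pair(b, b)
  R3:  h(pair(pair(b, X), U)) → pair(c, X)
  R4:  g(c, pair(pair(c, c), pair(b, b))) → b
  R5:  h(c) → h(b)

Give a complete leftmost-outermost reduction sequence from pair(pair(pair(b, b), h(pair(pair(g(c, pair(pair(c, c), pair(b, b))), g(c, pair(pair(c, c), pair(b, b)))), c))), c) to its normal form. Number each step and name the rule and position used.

1. pair(pair(pair(b, b), h(pair(pair(g(c, pair(pair(c, c), pair(b, b))), g(c, pair(pair(c, c), pair(b, b)))), c))), c)  →  pair(pair(pair(b, b), h(pair(pair(b, g(c, pair(pair(c, c), pair(b, b)))), c))), c)   [R4 at 1.2.1.1.1]
2. pair(pair(pair(b, b), h(pair(pair(b, g(c, pair(pair(c, c), pair(b, b)))), c))), c)  →  pair(pair(pair(b, b), pair(c, g(c, pair(pair(c, c), pair(b, b))))), c)   [R3 at 1.2]
3. pair(pair(pair(b, b), pair(c, g(c, pair(pair(c, c), pair(b, b))))), c)  →  pair(pair(pair(b, b), pair(c, b)), c)   [R4 at 1.2.2]

pair(pair(pair(b, b), pair(c, b)), c)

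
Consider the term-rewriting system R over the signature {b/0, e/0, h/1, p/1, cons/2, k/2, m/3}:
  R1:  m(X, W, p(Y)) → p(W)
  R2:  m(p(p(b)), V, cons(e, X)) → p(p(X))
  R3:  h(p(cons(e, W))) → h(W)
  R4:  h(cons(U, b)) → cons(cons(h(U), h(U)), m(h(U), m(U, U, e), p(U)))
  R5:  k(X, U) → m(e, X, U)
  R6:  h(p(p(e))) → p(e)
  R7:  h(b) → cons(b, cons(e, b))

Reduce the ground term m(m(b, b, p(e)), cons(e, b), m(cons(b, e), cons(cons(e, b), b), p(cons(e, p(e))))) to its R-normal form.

p(cons(e, b))

1. m(m(b, b, p(e)), cons(e, b), m(cons(b, e), cons(cons(e, b), b), p(cons(e, p(e)))))  →  m(p(b), cons(e, b), m(cons(b, e), cons(cons(e, b), b), p(cons(e, p(e)))))   [R1 at 1]
2. m(p(b), cons(e, b), m(cons(b, e), cons(cons(e, b), b), p(cons(e, p(e)))))  →  m(p(b), cons(e, b), p(cons(cons(e, b), b)))   [R1 at 3]
3. m(p(b), cons(e, b), p(cons(cons(e, b), b)))  →  p(cons(e, b))   [R1 at ε]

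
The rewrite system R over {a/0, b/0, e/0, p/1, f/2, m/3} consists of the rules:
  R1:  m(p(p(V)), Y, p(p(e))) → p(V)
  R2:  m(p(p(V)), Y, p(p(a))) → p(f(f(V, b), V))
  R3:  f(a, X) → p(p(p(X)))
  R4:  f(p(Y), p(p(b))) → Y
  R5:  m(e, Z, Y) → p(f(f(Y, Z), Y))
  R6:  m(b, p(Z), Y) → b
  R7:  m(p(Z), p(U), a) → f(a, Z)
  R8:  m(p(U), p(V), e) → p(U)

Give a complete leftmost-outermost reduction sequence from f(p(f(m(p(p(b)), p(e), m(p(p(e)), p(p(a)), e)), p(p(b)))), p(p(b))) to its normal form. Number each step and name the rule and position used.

b

1. f(p(f(m(p(p(b)), p(e), m(p(p(e)), p(p(a)), e)), p(p(b)))), p(p(b)))  →  f(m(p(p(b)), p(e), m(p(p(e)), p(p(a)), e)), p(p(b)))   [R4 at ε]
2. f(m(p(p(b)), p(e), m(p(p(e)), p(p(a)), e)), p(p(b)))  →  f(m(p(p(b)), p(e), p(p(e))), p(p(b)))   [R8 at 1.3]
3. f(m(p(p(b)), p(e), p(p(e))), p(p(b)))  →  f(p(b), p(p(b)))   [R1 at 1]
4. f(p(b), p(p(b)))  →  b   [R4 at ε]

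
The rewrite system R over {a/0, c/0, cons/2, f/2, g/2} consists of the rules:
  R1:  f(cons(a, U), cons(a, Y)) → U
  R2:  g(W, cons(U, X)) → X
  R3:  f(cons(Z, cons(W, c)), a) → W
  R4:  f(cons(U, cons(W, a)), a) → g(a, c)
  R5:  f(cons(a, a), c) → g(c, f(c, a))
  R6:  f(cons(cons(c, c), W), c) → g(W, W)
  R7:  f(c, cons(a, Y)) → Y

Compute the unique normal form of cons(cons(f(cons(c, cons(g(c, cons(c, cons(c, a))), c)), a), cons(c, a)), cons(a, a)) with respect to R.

1. cons(cons(f(cons(c, cons(g(c, cons(c, cons(c, a))), c)), a), cons(c, a)), cons(a, a))  →  cons(cons(g(c, cons(c, cons(c, a))), cons(c, a)), cons(a, a))   [R3 at 1.1]
2. cons(cons(g(c, cons(c, cons(c, a))), cons(c, a)), cons(a, a))  →  cons(cons(cons(c, a), cons(c, a)), cons(a, a))   [R2 at 1.1]

cons(cons(cons(c, a), cons(c, a)), cons(a, a))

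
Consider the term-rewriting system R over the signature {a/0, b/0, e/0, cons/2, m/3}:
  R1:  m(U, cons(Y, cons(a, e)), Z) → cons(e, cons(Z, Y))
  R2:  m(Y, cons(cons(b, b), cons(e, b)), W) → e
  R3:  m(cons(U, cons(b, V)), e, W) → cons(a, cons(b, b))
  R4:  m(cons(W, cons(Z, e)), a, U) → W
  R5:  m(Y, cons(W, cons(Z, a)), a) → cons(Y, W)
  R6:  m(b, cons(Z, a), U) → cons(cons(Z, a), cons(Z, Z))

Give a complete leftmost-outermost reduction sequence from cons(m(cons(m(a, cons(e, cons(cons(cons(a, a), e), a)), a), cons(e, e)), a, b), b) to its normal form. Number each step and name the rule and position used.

1. cons(m(cons(m(a, cons(e, cons(cons(cons(a, a), e), a)), a), cons(e, e)), a, b), b)  →  cons(m(a, cons(e, cons(cons(cons(a, a), e), a)), a), b)   [R4 at 1]
2. cons(m(a, cons(e, cons(cons(cons(a, a), e), a)), a), b)  →  cons(cons(a, e), b)   [R5 at 1]

cons(cons(a, e), b)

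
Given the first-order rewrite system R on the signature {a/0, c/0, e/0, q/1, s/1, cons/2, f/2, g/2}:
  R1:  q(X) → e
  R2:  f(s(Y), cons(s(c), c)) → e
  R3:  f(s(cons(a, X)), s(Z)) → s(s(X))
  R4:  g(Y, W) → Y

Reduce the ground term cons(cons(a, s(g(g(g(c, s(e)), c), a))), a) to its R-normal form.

1. cons(cons(a, s(g(g(g(c, s(e)), c), a))), a)  →  cons(cons(a, s(g(g(c, s(e)), c))), a)   [R4 at 1.2.1]
2. cons(cons(a, s(g(g(c, s(e)), c))), a)  →  cons(cons(a, s(g(c, s(e)))), a)   [R4 at 1.2.1]
3. cons(cons(a, s(g(c, s(e)))), a)  →  cons(cons(a, s(c)), a)   [R4 at 1.2.1]

cons(cons(a, s(c)), a)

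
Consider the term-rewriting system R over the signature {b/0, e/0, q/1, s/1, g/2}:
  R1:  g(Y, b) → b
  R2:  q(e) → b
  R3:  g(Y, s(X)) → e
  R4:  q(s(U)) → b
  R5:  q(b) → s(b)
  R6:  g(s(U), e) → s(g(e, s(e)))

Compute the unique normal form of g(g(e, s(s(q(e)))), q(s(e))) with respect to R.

b

1. g(g(e, s(s(q(e)))), q(s(e)))  →  g(e, q(s(e)))   [R3 at 1]
2. g(e, q(s(e)))  →  g(e, b)   [R4 at 2]
3. g(e, b)  →  b   [R1 at ε]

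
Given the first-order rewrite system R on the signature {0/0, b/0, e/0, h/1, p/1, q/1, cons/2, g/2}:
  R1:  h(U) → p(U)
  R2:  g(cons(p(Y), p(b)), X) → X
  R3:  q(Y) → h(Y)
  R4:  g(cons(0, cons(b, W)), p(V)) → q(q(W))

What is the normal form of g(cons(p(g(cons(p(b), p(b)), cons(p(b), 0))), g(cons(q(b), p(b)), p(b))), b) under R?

b

1. g(cons(p(g(cons(p(b), p(b)), cons(p(b), 0))), g(cons(q(b), p(b)), p(b))), b)  →  g(cons(p(cons(p(b), 0)), g(cons(q(b), p(b)), p(b))), b)   [R2 at 1.1.1]
2. g(cons(p(cons(p(b), 0)), g(cons(q(b), p(b)), p(b))), b)  →  g(cons(p(cons(p(b), 0)), g(cons(h(b), p(b)), p(b))), b)   [R3 at 1.2.1.1]
3. g(cons(p(cons(p(b), 0)), g(cons(h(b), p(b)), p(b))), b)  →  g(cons(p(cons(p(b), 0)), g(cons(p(b), p(b)), p(b))), b)   [R1 at 1.2.1.1]
4. g(cons(p(cons(p(b), 0)), g(cons(p(b), p(b)), p(b))), b)  →  g(cons(p(cons(p(b), 0)), p(b)), b)   [R2 at 1.2]
5. g(cons(p(cons(p(b), 0)), p(b)), b)  →  b   [R2 at ε]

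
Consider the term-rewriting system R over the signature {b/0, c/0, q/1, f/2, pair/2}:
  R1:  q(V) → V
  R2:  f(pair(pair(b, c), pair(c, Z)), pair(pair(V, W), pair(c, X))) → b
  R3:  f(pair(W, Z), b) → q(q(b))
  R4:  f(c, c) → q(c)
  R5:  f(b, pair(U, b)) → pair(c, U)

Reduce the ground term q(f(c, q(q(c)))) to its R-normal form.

1. q(f(c, q(q(c))))  →  f(c, q(q(c)))   [R1 at ε]
2. f(c, q(q(c)))  →  f(c, q(c))   [R1 at 2]
3. f(c, q(c))  →  f(c, c)   [R1 at 2]
4. f(c, c)  →  q(c)   [R4 at ε]
5. q(c)  →  c   [R1 at ε]

c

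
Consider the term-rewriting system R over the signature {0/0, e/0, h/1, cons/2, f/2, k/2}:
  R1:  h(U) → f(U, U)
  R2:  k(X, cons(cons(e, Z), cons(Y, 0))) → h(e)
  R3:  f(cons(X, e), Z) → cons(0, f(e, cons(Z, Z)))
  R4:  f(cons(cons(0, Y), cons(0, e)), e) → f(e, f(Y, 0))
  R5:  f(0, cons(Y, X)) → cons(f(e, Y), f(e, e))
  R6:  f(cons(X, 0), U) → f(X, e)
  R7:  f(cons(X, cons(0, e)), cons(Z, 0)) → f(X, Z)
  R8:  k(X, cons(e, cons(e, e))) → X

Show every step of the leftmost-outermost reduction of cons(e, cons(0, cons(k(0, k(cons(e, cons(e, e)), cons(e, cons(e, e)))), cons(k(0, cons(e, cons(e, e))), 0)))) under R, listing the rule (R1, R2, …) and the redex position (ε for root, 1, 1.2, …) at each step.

1. cons(e, cons(0, cons(k(0, k(cons(e, cons(e, e)), cons(e, cons(e, e)))), cons(k(0, cons(e, cons(e, e))), 0))))  →  cons(e, cons(0, cons(k(0, cons(e, cons(e, e))), cons(k(0, cons(e, cons(e, e))), 0))))   [R8 at 2.2.1.2]
2. cons(e, cons(0, cons(k(0, cons(e, cons(e, e))), cons(k(0, cons(e, cons(e, e))), 0))))  →  cons(e, cons(0, cons(0, cons(k(0, cons(e, cons(e, e))), 0))))   [R8 at 2.2.1]
3. cons(e, cons(0, cons(0, cons(k(0, cons(e, cons(e, e))), 0))))  →  cons(e, cons(0, cons(0, cons(0, 0))))   [R8 at 2.2.2.1]

cons(e, cons(0, cons(0, cons(0, 0))))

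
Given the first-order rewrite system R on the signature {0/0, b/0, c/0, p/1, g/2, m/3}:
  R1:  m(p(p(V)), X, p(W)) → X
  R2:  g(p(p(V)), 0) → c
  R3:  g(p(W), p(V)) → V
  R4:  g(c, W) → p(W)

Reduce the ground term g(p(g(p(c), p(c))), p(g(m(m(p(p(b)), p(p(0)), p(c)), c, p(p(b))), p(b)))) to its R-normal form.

p(p(b))

1. g(p(g(p(c), p(c))), p(g(m(m(p(p(b)), p(p(0)), p(c)), c, p(p(b))), p(b))))  →  g(m(m(p(p(b)), p(p(0)), p(c)), c, p(p(b))), p(b))   [R3 at ε]
2. g(m(m(p(p(b)), p(p(0)), p(c)), c, p(p(b))), p(b))  →  g(m(p(p(0)), c, p(p(b))), p(b))   [R1 at 1.1]
3. g(m(p(p(0)), c, p(p(b))), p(b))  →  g(c, p(b))   [R1 at 1]
4. g(c, p(b))  →  p(p(b))   [R4 at ε]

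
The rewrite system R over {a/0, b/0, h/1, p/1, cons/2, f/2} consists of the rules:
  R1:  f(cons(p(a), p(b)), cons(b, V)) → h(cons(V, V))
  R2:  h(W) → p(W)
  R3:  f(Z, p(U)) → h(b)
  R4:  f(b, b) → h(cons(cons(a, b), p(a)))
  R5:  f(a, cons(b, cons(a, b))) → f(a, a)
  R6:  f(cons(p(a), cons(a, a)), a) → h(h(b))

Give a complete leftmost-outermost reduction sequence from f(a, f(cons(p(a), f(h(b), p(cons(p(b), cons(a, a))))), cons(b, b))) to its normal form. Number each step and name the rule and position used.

p(b)

1. f(a, f(cons(p(a), f(h(b), p(cons(p(b), cons(a, a))))), cons(b, b)))  →  f(a, f(cons(p(a), h(b)), cons(b, b)))   [R3 at 2.1.2]
2. f(a, f(cons(p(a), h(b)), cons(b, b)))  →  f(a, f(cons(p(a), p(b)), cons(b, b)))   [R2 at 2.1.2]
3. f(a, f(cons(p(a), p(b)), cons(b, b)))  →  f(a, h(cons(b, b)))   [R1 at 2]
4. f(a, h(cons(b, b)))  →  f(a, p(cons(b, b)))   [R2 at 2]
5. f(a, p(cons(b, b)))  →  h(b)   [R3 at ε]
6. h(b)  →  p(b)   [R2 at ε]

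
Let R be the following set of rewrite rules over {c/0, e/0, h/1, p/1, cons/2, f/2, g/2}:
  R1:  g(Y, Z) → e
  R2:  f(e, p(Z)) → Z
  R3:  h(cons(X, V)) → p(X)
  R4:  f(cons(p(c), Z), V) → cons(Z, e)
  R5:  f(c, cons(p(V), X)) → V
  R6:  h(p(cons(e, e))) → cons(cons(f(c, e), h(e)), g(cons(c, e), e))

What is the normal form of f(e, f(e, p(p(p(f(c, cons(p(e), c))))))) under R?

1. f(e, f(e, p(p(p(f(c, cons(p(e), c)))))))  →  f(e, p(p(f(c, cons(p(e), c)))))   [R2 at 2]
2. f(e, p(p(f(c, cons(p(e), c)))))  →  p(f(c, cons(p(e), c)))   [R2 at ε]
3. p(f(c, cons(p(e), c)))  →  p(e)   [R5 at 1]

p(e)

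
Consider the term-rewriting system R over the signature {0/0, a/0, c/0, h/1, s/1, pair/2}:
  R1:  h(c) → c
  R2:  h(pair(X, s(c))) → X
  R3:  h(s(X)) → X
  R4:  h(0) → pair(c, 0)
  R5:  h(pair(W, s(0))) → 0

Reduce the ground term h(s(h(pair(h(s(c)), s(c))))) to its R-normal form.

c

1. h(s(h(pair(h(s(c)), s(c)))))  →  h(pair(h(s(c)), s(c)))   [R3 at ε]
2. h(pair(h(s(c)), s(c)))  →  h(s(c))   [R2 at ε]
3. h(s(c))  →  c   [R3 at ε]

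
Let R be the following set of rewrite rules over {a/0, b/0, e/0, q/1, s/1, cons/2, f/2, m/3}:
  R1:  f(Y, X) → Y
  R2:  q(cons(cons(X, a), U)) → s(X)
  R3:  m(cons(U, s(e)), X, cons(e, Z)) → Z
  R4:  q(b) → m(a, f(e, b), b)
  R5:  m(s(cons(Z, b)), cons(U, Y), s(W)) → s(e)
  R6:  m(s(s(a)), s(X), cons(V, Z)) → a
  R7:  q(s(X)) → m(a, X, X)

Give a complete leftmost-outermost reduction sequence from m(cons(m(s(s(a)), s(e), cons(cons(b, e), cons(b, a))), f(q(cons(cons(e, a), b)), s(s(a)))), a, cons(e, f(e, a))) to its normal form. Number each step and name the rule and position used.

1. m(cons(m(s(s(a)), s(e), cons(cons(b, e), cons(b, a))), f(q(cons(cons(e, a), b)), s(s(a)))), a, cons(e, f(e, a)))  →  m(cons(a, f(q(cons(cons(e, a), b)), s(s(a)))), a, cons(e, f(e, a)))   [R6 at 1.1]
2. m(cons(a, f(q(cons(cons(e, a), b)), s(s(a)))), a, cons(e, f(e, a)))  →  m(cons(a, q(cons(cons(e, a), b))), a, cons(e, f(e, a)))   [R1 at 1.2]
3. m(cons(a, q(cons(cons(e, a), b))), a, cons(e, f(e, a)))  →  m(cons(a, s(e)), a, cons(e, f(e, a)))   [R2 at 1.2]
4. m(cons(a, s(e)), a, cons(e, f(e, a)))  →  f(e, a)   [R3 at ε]
5. f(e, a)  →  e   [R1 at ε]

e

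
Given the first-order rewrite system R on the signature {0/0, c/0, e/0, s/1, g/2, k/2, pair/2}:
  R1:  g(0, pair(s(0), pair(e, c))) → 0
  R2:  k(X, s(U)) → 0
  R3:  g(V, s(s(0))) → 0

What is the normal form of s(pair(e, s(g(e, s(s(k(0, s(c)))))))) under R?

s(pair(e, s(0)))

1. s(pair(e, s(g(e, s(s(k(0, s(c))))))))  →  s(pair(e, s(g(e, s(s(0))))))   [R2 at 1.2.1.2.1.1]
2. s(pair(e, s(g(e, s(s(0))))))  →  s(pair(e, s(0)))   [R3 at 1.2.1]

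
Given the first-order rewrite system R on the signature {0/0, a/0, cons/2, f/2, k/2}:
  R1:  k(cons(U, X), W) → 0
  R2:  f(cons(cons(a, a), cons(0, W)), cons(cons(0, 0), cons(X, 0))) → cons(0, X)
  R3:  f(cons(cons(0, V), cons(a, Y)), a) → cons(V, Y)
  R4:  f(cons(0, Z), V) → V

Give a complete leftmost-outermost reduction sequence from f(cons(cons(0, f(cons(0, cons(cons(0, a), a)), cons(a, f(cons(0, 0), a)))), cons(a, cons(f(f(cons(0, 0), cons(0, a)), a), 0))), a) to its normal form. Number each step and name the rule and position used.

cons(cons(a, a), cons(a, 0))

1. f(cons(cons(0, f(cons(0, cons(cons(0, a), a)), cons(a, f(cons(0, 0), a)))), cons(a, cons(f(f(cons(0, 0), cons(0, a)), a), 0))), a)  →  cons(f(cons(0, cons(cons(0, a), a)), cons(a, f(cons(0, 0), a))), cons(f(f(cons(0, 0), cons(0, a)), a), 0))   [R3 at ε]
2. cons(f(cons(0, cons(cons(0, a), a)), cons(a, f(cons(0, 0), a))), cons(f(f(cons(0, 0), cons(0, a)), a), 0))  →  cons(cons(a, f(cons(0, 0), a)), cons(f(f(cons(0, 0), cons(0, a)), a), 0))   [R4 at 1]
3. cons(cons(a, f(cons(0, 0), a)), cons(f(f(cons(0, 0), cons(0, a)), a), 0))  →  cons(cons(a, a), cons(f(f(cons(0, 0), cons(0, a)), a), 0))   [R4 at 1.2]
4. cons(cons(a, a), cons(f(f(cons(0, 0), cons(0, a)), a), 0))  →  cons(cons(a, a), cons(f(cons(0, a), a), 0))   [R4 at 2.1.1]
5. cons(cons(a, a), cons(f(cons(0, a), a), 0))  →  cons(cons(a, a), cons(a, 0))   [R4 at 2.1]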